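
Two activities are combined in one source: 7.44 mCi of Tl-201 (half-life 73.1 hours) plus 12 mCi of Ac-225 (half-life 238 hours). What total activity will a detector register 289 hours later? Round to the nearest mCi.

Tl-201: 7.44 × (1/2)^(289/73.1) = 7.44 × (1/2)^3.9535 ≈ 0.48024 mCi.
Ac-225: 12 × (1/2)^(289/238) = 12 × (1/2)^1.2143 ≈ 5.1718 mCi.
Total = 0.48024 + 5.1718 ≈ 5.6521 mCi.

6 mCi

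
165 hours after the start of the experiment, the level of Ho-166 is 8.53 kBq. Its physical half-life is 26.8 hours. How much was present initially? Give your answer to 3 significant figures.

609 kBq

Number of half-lives elapsed: n = 165/26.8 ≈ 6.1567.
A₀ = A × 2^n = 8.53 × 2^6.1567 = 8.53 × 71.344 ≈ 608.56 kBq.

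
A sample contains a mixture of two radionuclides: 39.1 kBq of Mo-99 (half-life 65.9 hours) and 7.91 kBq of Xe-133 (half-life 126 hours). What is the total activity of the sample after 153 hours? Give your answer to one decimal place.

11.2 kBq

Mo-99: 39.1 × (1/2)^(153/65.9) = 39.1 × (1/2)^2.3217 ≈ 7.8212 kBq.
Xe-133: 7.91 × (1/2)^(153/126) = 7.91 × (1/2)^1.2143 ≈ 3.4091 kBq.
Total = 7.8212 + 3.4091 ≈ 11.23 kBq.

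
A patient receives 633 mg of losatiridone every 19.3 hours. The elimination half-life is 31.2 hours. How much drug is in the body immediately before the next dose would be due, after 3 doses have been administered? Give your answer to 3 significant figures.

856 mg

The 3 doses were given 57.9, 38.6, 19.3 hours ago.
Total = 633·(1/2)^(57.9/31.2) + 633·(1/2)^(38.6/31.2) + 633·(1/2)^(19.3/31.2)
      = 174.89 + 268.52 + 412.28 ≈ 855.69 mg.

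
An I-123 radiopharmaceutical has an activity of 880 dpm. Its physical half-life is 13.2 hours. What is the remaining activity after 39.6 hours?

Elapsed time is 3 half-lives (39.6/13.2).
Each half-life halves the amount: 880 × (1/2)^3 = 880/8 = 110 dpm.

110 dpm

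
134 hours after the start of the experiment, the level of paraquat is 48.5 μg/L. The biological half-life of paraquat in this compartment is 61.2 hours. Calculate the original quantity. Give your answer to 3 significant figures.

221 μg/L

Number of half-lives elapsed: n = 134/61.2 ≈ 2.1895.
A₀ = A × 2^n = 48.5 × 2^2.1895 = 48.5 × 4.5616 ≈ 221.24 μg/L.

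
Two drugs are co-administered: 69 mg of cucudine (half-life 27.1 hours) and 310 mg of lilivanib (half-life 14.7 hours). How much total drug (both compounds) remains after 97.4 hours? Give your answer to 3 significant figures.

cucudine: 69 × (1/2)^(97.4/27.1) = 69 × (1/2)^3.5941 ≈ 5.7137 mg.
lilivanib: 310 × (1/2)^(97.4/14.7) = 310 × (1/2)^6.6259 ≈ 3.1389 mg.
Total = 5.7137 + 3.1389 ≈ 8.8526 mg.

8.85 mg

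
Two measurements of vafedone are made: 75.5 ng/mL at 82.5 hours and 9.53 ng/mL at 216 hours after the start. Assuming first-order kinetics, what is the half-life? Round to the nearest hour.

Over Δt = 216 − 82.5 = 133.5 hours, the level fell by a factor of 75.5/9.53 ≈ 7.9224.
n = log₂(7.9224) ≈ 2.9859 half-lives, so t½ = 133.5/2.9859 ≈ 44.71 hours.

45 hours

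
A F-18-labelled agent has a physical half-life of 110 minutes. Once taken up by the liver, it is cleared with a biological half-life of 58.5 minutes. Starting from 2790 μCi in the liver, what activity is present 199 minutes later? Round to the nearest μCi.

1/t_eff = 1/t_phys + 1/t_biol = 1/110 + 1/58.5 = 0.026185 per minute.
t_eff = 110 × 58.5 / (110 + 58.5) ≈ 38.19 minutes.
Remaining = 2790 × (1/2)^(199/38.19) = 2790 × (1/2)^5.2108 ≈ 75.335 μCi.

75 μCi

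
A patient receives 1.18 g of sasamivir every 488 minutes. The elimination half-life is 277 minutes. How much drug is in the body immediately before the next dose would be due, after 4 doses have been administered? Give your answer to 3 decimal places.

0.490 g

The 4 doses were given 1952, 1464, 976, 488 minutes ago.
Total = 1.18·(1/2)^(1952/277) + 1.18·(1/2)^(1464/277) + 1.18·(1/2)^(976/277) + 1.18·(1/2)^(488/277)
      = 0.0089237 + 0.030261 + 0.10262 + 0.34797 ≈ 0.48977 g.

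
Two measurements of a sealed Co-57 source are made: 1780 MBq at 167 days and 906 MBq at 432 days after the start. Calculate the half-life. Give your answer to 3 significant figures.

Over Δt = 432 − 167 = 265 days, the level fell by a factor of 1780/906 ≈ 1.9647.
n = log₂(1.9647) ≈ 0.97429 half-lives, so t½ = 265/0.97429 ≈ 271.99 days.

272 days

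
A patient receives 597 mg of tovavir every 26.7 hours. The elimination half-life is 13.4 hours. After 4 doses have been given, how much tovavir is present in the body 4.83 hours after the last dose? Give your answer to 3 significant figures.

619 mg

The 4 doses were given 84.93, 58.23, 31.53, 4.83 hours ago.
Total = 597·(1/2)^(84.93/13.4) + 597·(1/2)^(58.23/13.4) + 597·(1/2)^(31.53/13.4) + 597·(1/2)^(4.83/13.4)
      = 7.3795 + 29.366 + 116.86 + 465.02 ≈ 618.62 mg.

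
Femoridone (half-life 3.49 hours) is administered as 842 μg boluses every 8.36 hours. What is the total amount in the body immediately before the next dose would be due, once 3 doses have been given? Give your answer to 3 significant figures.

196 μg

The 3 doses were given 25.08, 16.72, 8.36 hours ago.
Total = 842·(1/2)^(25.08/3.49) + 842·(1/2)^(16.72/3.49) + 842·(1/2)^(8.36/3.49)
      = 5.7814 + 30.418 + 160.04 ≈ 196.24 μg.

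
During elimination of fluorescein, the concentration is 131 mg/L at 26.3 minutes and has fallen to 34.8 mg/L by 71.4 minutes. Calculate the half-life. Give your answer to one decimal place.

23.6 minutes

Over Δt = 71.4 − 26.3 = 45.1 minutes, the level fell by a factor of 131/34.8 ≈ 3.7644.
n = log₂(3.7644) ≈ 1.9124 half-lives, so t½ = 45.1/1.9124 ≈ 23.583 minutes.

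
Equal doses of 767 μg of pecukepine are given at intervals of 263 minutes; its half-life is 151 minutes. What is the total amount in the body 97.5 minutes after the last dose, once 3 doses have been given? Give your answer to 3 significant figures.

681 μg

The 3 doses were given 623.5, 360.5, 97.5 minutes ago.
Total = 767·(1/2)^(623.5/151) + 767·(1/2)^(360.5/151) + 767·(1/2)^(97.5/151)
      = 43.833 + 146.59 + 490.25 ≈ 680.68 μg.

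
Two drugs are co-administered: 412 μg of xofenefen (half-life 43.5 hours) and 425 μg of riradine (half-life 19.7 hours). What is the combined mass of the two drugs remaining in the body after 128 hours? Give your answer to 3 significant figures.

58.3 μg

xofenefen: 412 × (1/2)^(128/43.5) = 412 × (1/2)^2.9425 ≈ 53.593 μg.
riradine: 425 × (1/2)^(128/19.7) = 425 × (1/2)^6.4975 ≈ 4.7039 μg.
Total = 53.593 + 4.7039 ≈ 58.297 μg.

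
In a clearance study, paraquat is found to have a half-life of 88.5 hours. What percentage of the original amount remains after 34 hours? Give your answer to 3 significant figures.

76.6%

n = 34/88.5 ≈ 0.38418 half-lives.
Fraction remaining = (1/2)^0.38418 ≈ 0.76621, i.e. 76.621%.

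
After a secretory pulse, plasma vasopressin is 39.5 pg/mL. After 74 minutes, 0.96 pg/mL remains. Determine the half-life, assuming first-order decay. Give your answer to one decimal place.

13.8 minutes

A/A₀ = 0.96/39.5 ≈ 0.024304.
n = log₂(41.146) ≈ 5.3627 half-lives elapsed in 74 minutes.
t½ = 74/5.3627 ≈ 13.799 minutes.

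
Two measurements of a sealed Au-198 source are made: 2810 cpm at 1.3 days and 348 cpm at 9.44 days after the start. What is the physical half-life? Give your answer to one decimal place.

2.7 days

Over Δt = 9.44 − 1.3 = 8.14 days, the level fell by a factor of 2810/348 ≈ 8.0747.
n = log₂(8.0747) ≈ 3.0134 half-lives, so t½ = 8.14/3.0134 ≈ 2.7013 days.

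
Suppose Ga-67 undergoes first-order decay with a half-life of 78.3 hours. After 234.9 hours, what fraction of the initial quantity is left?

n = 234.9/78.3 ≈ 3 half-lives.
Fraction remaining = (1/2)^3 ≈ 0.125.

0.125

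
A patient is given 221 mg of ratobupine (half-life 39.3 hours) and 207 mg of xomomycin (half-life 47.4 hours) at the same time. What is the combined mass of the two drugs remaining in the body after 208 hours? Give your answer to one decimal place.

15.5 mg

ratobupine: 221 × (1/2)^(208/39.3) = 221 × (1/2)^5.2926 ≈ 5.6384 mg.
xomomycin: 207 × (1/2)^(208/47.4) = 207 × (1/2)^4.3882 ≈ 9.8854 mg.
Total = 5.6384 + 9.8854 ≈ 15.524 mg.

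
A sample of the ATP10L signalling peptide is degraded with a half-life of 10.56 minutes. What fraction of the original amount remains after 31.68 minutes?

n = 31.68/10.56 ≈ 3 half-lives.
Fraction remaining = (1/2)^3 ≈ 0.125.

0.125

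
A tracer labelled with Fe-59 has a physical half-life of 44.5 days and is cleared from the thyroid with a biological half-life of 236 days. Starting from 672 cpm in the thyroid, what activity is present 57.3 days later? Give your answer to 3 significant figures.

1/t_eff = 1/t_phys + 1/t_biol = 1/44.5 + 1/236 = 0.026709 per day.
t_eff = 44.5 × 236 / (44.5 + 236) ≈ 37.44 days.
Remaining = 672 × (1/2)^(57.3/37.44) = 672 × (1/2)^1.5304 ≈ 232.63 cpm.

233 cpm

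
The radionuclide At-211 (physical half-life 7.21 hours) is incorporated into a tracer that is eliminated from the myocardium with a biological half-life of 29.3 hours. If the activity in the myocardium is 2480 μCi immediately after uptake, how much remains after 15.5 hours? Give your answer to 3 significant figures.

387 μCi

1/t_eff = 1/t_phys + 1/t_biol = 1/7.21 + 1/29.3 = 0.17283 per hour.
t_eff = 7.21 × 29.3 / (7.21 + 29.3) ≈ 5.7862 hours.
Remaining = 2480 × (1/2)^(15.5/5.7862) = 2480 × (1/2)^2.6788 ≈ 387.3 μCi.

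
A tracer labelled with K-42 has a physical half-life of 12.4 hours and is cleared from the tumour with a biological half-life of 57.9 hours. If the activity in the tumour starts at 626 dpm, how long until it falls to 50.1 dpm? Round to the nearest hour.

37 hours

1/t_eff = 1/t_phys + 1/t_biol = 1/12.4 + 1/57.9 = 0.097916 per hour.
t_eff = 12.4 × 57.9 / (12.4 + 57.9) ≈ 10.213 hours.
n = log₂(626/50.1) ≈ 3.6433; t = 3.6433 × 10.213 ≈ 37.208 hours.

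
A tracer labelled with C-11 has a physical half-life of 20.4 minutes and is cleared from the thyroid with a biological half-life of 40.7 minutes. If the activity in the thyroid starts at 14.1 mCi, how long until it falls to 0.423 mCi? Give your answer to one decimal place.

1/t_eff = 1/t_phys + 1/t_biol = 1/20.4 + 1/40.7 = 0.07359 per minute.
t_eff = 20.4 × 40.7 / (20.4 + 40.7) ≈ 13.589 minutes.
n = log₂(14.1/0.423) ≈ 5.0589; t = 5.0589 × 13.589 ≈ 68.745 minutes.

68.7 minutes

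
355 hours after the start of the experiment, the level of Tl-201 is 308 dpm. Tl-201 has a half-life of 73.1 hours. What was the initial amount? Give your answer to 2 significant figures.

8900 dpm

Number of half-lives elapsed: n = 355/73.1 ≈ 4.8564.
A₀ = A × 2^n = 308 × 2^4.8564 = 308 × 28.967 ≈ 8922 dpm.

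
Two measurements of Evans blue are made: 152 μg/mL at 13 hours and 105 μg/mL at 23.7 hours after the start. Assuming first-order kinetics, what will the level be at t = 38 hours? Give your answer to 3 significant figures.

Over Δt = 23.7 − 13 = 10.7 hours, the level fell by a factor of 152/105 ≈ 1.4476.
n = log₂(1.4476) ≈ 0.53368 half-lives, so t½ = 10.7/0.53368 ≈ 20.049 hours.
From t = 23.7 to t = 38: 105 × (1/2)^((38−23.7)/20.049) ≈ 64.045 μg/mL.

64.0 μg/mL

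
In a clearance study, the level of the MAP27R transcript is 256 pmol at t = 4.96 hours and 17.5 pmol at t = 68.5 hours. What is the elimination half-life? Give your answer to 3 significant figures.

Over Δt = 68.5 − 4.96 = 63.54 hours, the level fell by a factor of 256/17.5 ≈ 14.629.
n = log₂(14.629) ≈ 3.8707 half-lives, so t½ = 63.54/3.8707 ≈ 16.416 hours.

16.4 hours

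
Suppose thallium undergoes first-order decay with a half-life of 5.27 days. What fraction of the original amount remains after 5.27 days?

n = 5.27/5.27 ≈ 1 half-life.
Fraction remaining = (1/2)^1 ≈ 0.5.

0.5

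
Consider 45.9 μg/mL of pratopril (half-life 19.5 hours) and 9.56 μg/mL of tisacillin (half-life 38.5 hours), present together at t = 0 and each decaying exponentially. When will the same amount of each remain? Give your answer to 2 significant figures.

89 hours

Set 45.9·(1/2)^(t/19.5) = 9.56·(1/2)^(t/38.5).
Taking log₂: log₂(45.9/9.56) = t·(1/19.5 − 1/38.5).
log₂(4.8013) = 2.2634; 1/19.5 − 1/38.5 = 0.025308.
t = 2.2634 / 0.025308 ≈ 89.435 hours.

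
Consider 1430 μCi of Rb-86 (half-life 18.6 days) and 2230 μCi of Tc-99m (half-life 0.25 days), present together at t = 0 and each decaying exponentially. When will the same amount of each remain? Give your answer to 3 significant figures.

Set 1430·(1/2)^(t/18.6) = 2230·(1/2)^(t/0.25).
Taking log₂: log₂(1430/2230) = t·(1/18.6 − 1/0.25).
log₂(0.64126) = -0.64103; 1/18.6 − 1/0.25 = -3.9462.
t = -0.64103 / -3.9462 ≈ 0.16244 days.

0.162 days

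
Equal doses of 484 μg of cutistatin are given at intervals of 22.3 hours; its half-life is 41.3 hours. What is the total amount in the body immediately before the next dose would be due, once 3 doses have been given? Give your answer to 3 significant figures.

The 3 doses were given 66.9, 44.6, 22.3 hours ago.
Total = 484·(1/2)^(66.9/41.3) + 484·(1/2)^(44.6/41.3) + 484·(1/2)^(22.3/41.3)
      = 157.48 + 228.96 + 332.89 ≈ 719.33 μg.

719 μg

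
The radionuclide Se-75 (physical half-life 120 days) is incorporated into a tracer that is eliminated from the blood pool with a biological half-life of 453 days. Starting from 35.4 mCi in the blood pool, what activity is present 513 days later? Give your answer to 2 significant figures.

0.83 mCi

1/t_eff = 1/t_phys + 1/t_biol = 1/120 + 1/453 = 0.010541 per day.
t_eff = 120 × 453 / (120 + 453) ≈ 94.869 days.
Remaining = 35.4 × (1/2)^(513/94.869) = 35.4 × (1/2)^5.4075 ≈ 0.83406 mCi.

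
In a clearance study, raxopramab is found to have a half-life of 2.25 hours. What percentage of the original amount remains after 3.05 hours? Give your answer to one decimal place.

n = 3.05/2.25 ≈ 1.3556 half-lives.
Fraction remaining = (1/2)^1.3556 ≈ 0.39078, i.e. 39.078%.

39.1%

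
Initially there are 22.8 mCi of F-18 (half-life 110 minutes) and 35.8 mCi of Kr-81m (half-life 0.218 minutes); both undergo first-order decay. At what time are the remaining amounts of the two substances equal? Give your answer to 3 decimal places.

0.142 minutes

Set 22.8·(1/2)^(t/110) = 35.8·(1/2)^(t/0.218).
Taking log₂: log₂(22.8/35.8) = t·(1/110 − 1/0.218).
log₂(0.63687) = -0.65093; 1/110 − 1/0.218 = -4.5781.
t = -0.65093 / -4.5781 ≈ 0.14218 minutes.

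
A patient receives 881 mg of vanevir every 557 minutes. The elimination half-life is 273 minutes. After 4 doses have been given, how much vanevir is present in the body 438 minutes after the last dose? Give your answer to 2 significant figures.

The 4 doses were given 2109, 1552, 995, 438 minutes ago.
Total = 881·(1/2)^(2109/273) + 881·(1/2)^(1552/273) + 881·(1/2)^(995/273) + 881·(1/2)^(438/273)
      = 4.1633 + 17.125 + 70.439 + 289.74 ≈ 381.46 mg.

380 mg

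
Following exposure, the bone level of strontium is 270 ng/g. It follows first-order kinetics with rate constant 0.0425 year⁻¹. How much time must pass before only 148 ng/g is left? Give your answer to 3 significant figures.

t½ = ln 2 / λ = 0.69315 / 0.0425 ≈ 16.309 years.
Fraction remaining = 148/270 ≈ 0.54815.
n = log₂(270/148) = ln(1.8243)/ln 2 ≈ 0.86736 half-lives.
t = n × t½ = 0.86736 × 16.309 ≈ 14.146 years.

14.1 years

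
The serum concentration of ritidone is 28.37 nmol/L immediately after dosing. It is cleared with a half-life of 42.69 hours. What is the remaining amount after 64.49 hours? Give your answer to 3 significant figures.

Number of half-lives: n = 64.49/42.69 ≈ 1.5107.
Remaining = 28.37 × (1/2)^1.5107 = 28.37 × 0.35095 ≈ 9.9565 nmol/L.

9.96 nmol/L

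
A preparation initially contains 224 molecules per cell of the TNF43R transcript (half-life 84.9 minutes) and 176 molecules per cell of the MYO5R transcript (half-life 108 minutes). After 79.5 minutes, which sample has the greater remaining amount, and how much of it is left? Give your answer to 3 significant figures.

TNF43R transcript, 117 molecules per cell

TNF43R transcript: 224 × (1/2)^0.9364 ≈ 117.05 molecules per cell.
MYO5R transcript: 176 × (1/2)^0.73611 ≈ 105.66 molecules per cell.
TNF43R transcript has more remaining, at ≈ 117.05 molecules per cell.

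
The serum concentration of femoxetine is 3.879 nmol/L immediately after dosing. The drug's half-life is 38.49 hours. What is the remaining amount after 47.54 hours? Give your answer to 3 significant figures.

Number of half-lives: n = 47.54/38.49 ≈ 1.2351.
Remaining = 3.879 × (1/2)^1.2351 = 3.879 × 0.42481 ≈ 1.6478 nmol/L.

1.65 nmol/L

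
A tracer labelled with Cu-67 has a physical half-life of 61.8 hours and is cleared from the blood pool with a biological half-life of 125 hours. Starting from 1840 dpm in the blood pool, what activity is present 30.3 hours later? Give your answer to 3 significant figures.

1110 dpm

1/t_eff = 1/t_phys + 1/t_biol = 1/61.8 + 1/125 = 0.024181 per hour.
t_eff = 61.8 × 125 / (61.8 + 125) ≈ 41.354 hours.
Remaining = 1840 × (1/2)^(30.3/41.354) = 1840 × (1/2)^0.73269 ≈ 1107.3 dpm.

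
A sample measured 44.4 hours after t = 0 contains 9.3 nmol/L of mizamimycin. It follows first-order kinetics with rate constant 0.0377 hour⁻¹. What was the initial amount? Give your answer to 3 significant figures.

t½ = ln 2 / k = 0.69315 / 0.0377 ≈ 18.386 hours.
Number of half-lives elapsed: n = 44.4/18.386 ≈ 2.4149.
A₀ = A × 2^n = 9.3 × 2^2.4149 = 9.3 × 5.3328 ≈ 49.595 nmol/L.

49.6 nmol/L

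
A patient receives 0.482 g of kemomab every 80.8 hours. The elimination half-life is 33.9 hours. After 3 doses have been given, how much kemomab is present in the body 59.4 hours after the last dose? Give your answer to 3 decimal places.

0.176 g

The 3 doses were given 221, 140.2, 59.4 hours ago.
Total = 0.482·(1/2)^(221/33.9) + 0.482·(1/2)^(140.2/33.9) + 0.482·(1/2)^(59.4/33.9)
      = 0.0052551 + 0.027421 + 0.14308 ≈ 0.17576 g.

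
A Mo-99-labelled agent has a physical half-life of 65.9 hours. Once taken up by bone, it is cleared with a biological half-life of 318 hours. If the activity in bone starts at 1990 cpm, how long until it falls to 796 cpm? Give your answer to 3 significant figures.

72.2 hours

1/t_eff = 1/t_phys + 1/t_biol = 1/65.9 + 1/318 = 0.018319 per hour.
t_eff = 65.9 × 318 / (65.9 + 318) ≈ 54.588 hours.
n = log₂(1990/796) ≈ 1.3219; t = 1.3219 × 54.588 ≈ 72.161 hours.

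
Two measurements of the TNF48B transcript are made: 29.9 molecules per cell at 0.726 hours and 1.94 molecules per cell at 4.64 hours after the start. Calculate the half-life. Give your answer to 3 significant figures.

Over Δt = 4.64 − 0.726 = 3.914 hours, the level fell by a factor of 29.9/1.94 ≈ 15.412.
n = log₂(15.412) ≈ 3.946 half-lives, so t½ = 3.914/3.946 ≈ 0.99189 hours.

0.992 hours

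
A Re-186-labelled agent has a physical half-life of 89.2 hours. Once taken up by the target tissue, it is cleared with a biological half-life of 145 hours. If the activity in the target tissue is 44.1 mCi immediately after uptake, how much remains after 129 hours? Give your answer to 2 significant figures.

1/t_eff = 1/t_phys + 1/t_biol = 1/89.2 + 1/145 = 0.018107 per hour.
t_eff = 89.2 × 145 / (89.2 + 145) ≈ 55.226 hours.
Remaining = 44.1 × (1/2)^(129/55.226) = 44.1 × (1/2)^2.3358 ≈ 8.7353 mCi.

8.7 mCi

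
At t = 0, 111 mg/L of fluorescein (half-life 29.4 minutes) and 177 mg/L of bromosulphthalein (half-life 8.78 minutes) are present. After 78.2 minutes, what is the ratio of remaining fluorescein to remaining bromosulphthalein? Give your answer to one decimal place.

fluorescein: 111 × (1/2)^(78.2/29.4) = 111 × (1/2)^2.6599 ≈ 17.564 mg/L.
bromosulphthalein: 177 × (1/2)^(78.2/8.78) = 177 × (1/2)^8.9066 ≈ 0.36882 mg/L.
Ratio ≈ 17.564 / 0.36882 ≈ 47.622.

47.6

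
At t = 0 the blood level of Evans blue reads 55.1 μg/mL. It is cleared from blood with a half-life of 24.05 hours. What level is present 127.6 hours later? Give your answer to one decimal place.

1.4 μg/mL

Number of half-lives: n = 127.6/24.05 ≈ 5.3056.
Remaining = 55.1 × (1/2)^5.3056 = 55.1 × 0.025284 ≈ 1.3932 μg/mL.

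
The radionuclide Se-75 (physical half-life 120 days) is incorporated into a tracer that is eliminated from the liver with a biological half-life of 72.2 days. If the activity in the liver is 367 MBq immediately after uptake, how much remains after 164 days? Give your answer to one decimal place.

29.5 MBq

1/t_eff = 1/t_phys + 1/t_biol = 1/120 + 1/72.2 = 0.022184 per day.
t_eff = 120 × 72.2 / (120 + 72.2) ≈ 45.078 days.
Remaining = 367 × (1/2)^(164/45.078) = 367 × (1/2)^3.6381 ≈ 29.477 MBq.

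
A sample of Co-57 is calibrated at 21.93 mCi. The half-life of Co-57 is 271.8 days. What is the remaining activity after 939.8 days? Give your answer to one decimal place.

Number of half-lives: n = 939.8/271.8 ≈ 3.4577.
Remaining = 21.93 × (1/2)^3.4577 = 21.93 × 0.091019 ≈ 1.996 mCi.

2.0 mCi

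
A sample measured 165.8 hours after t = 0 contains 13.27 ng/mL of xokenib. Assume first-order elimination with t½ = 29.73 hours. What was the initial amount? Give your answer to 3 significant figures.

Number of half-lives elapsed: n = 165.8/29.73 ≈ 5.5769.
A₀ = A × 2^n = 13.27 × 2^5.5769 = 13.27 × 47.731 ≈ 633.39 ng/mL.

633 ng/mL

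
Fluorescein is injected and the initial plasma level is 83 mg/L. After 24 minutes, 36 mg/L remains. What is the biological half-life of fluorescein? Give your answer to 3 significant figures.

A/A₀ = 36/83 ≈ 0.43373.
n = log₂(2.3056) ≈ 1.2051 half-lives elapsed in 24 minutes.
t½ = 24/1.2051 ≈ 19.915 minutes.

19.9 minutes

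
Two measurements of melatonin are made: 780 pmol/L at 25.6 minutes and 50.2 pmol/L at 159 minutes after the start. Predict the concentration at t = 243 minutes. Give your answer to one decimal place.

Over Δt = 159 − 25.6 = 133.4 minutes, the level fell by a factor of 780/50.2 ≈ 15.538.
n = log₂(15.538) ≈ 3.9577 half-lives, so t½ = 133.4/3.9577 ≈ 33.706 minutes.
From t = 159 to t = 243: 50.2 × (1/2)^((243−159)/33.706) ≈ 8.9228 pmol/L.

8.9 pmol/L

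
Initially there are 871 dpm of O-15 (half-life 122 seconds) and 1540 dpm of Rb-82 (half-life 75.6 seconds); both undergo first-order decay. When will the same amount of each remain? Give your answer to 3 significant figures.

163 seconds

Set 871·(1/2)^(t/122) = 1540·(1/2)^(t/75.6).
Taking log₂: log₂(871/1540) = t·(1/122 − 1/75.6).
log₂(0.56558) = -0.82219; 1/122 − 1/75.6 = -0.0050308.
t = -0.82219 / -0.0050308 ≈ 163.43 seconds.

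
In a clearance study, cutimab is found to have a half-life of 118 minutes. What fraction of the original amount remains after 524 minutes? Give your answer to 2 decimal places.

0.05

n = 524/118 ≈ 4.4407 half-lives.
Fraction remaining = (1/2)^4.4407 ≈ 0.046049.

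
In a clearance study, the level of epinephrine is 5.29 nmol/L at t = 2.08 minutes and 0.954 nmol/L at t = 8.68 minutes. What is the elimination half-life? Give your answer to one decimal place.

Over Δt = 8.68 − 2.08 = 6.6 minutes, the level fell by a factor of 5.29/0.954 ≈ 5.5451.
n = log₂(5.5451) ≈ 2.4712 half-lives, so t½ = 6.6/2.4712 ≈ 2.6708 minutes.

2.7 minutes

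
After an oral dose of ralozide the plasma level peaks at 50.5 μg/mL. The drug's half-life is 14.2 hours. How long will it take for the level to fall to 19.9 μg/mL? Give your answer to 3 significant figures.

19.1 hours

Fraction remaining = 19.9/50.5 ≈ 0.39406.
n = log₂(50.5/19.9) = ln(2.5377)/ln 2 ≈ 1.3435 half-lives.
t = n × t½ = 1.3435 × 14.2 ≈ 19.078 hours.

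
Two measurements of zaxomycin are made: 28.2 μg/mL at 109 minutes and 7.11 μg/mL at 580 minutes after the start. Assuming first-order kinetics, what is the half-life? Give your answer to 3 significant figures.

Over Δt = 580 − 109 = 471 minutes, the level fell by a factor of 28.2/7.11 ≈ 3.9662.
n = log₂(3.9662) ≈ 1.9878 half-lives, so t½ = 471/1.9878 ≈ 236.95 minutes.

237 minutes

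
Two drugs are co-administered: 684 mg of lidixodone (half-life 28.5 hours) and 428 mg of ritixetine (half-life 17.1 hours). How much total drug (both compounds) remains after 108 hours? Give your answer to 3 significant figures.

54.8 mg

lidixodone: 684 × (1/2)^(108/28.5) = 684 × (1/2)^3.7895 ≈ 49.466 mg.
ritixetine: 428 × (1/2)^(108/17.1) = 428 × (1/2)^6.3158 ≈ 5.3728 mg.
Total = 49.466 + 5.3728 ≈ 54.839 mg.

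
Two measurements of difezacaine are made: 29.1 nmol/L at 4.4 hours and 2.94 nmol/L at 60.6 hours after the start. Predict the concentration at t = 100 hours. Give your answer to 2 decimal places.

Over Δt = 60.6 − 4.4 = 56.2 hours, the level fell by a factor of 29.1/2.94 ≈ 9.898.
n = log₂(9.898) ≈ 3.3071 half-lives, so t½ = 56.2/3.3071 ≈ 16.994 hours.
From t = 60.6 to t = 100: 2.94 × (1/2)^((100−60.6)/16.994) ≈ 0.58939 nmol/L.

0.59 nmol/L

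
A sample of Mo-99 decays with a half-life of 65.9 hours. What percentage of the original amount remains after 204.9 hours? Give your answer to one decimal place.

n = 204.9/65.9 ≈ 3.1093 half-lives.
Fraction remaining = (1/2)^3.1093 ≈ 0.11588, i.e. 11.588%.

11.6%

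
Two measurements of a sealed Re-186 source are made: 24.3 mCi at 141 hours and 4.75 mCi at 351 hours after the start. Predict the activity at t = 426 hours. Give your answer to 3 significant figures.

Over Δt = 351 − 141 = 210 hours, the level fell by a factor of 24.3/4.75 ≈ 5.1158.
n = log₂(5.1158) ≈ 2.355 half-lives, so t½ = 210/2.355 ≈ 89.174 hours.
From t = 351 to t = 426: 4.75 × (1/2)^((426−351)/89.174) ≈ 2.6516 mCi.

2.65 mCi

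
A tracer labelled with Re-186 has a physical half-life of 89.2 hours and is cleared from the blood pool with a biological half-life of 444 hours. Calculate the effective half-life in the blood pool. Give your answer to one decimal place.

74.3 hours

1/t_eff = 1/t_phys + 1/t_biol = 1/89.2 + 1/444 = 0.013463 per hour.
t_eff = 89.2 × 444 / (89.2 + 444) ≈ 74.278 hours.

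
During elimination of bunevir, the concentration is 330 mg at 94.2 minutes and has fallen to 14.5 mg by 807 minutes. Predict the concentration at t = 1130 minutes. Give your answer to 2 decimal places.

Over Δt = 807 − 94.2 = 712.8 minutes, the level fell by a factor of 330/14.5 ≈ 22.759.
n = log₂(22.759) ≈ 4.5083 half-lives, so t½ = 712.8/4.5083 ≈ 158.11 minutes.
From t = 807 to t = 1130: 14.5 × (1/2)^((1130−807)/158.11) ≈ 3.5187 mg.

3.52 mg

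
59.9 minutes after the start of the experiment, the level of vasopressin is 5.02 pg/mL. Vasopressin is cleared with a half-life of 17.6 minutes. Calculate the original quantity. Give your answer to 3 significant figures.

Number of half-lives elapsed: n = 59.9/17.6 ≈ 3.4034.
A₀ = A × 2^n = 5.02 × 2^3.4034 = 5.02 × 10.581 ≈ 53.117 pg/mL.

53.1 pg/mL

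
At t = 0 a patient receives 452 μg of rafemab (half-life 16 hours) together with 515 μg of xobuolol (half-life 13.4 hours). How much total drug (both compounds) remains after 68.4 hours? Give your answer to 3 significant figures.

rafemab: 452 × (1/2)^(68.4/16) = 452 × (1/2)^4.275 ≈ 23.347 μg.
xobuolol: 515 × (1/2)^(68.4/13.4) = 515 × (1/2)^5.1045 ≈ 14.969 μg.
Total = 23.347 + 14.969 ≈ 38.317 μg.

38.3 μg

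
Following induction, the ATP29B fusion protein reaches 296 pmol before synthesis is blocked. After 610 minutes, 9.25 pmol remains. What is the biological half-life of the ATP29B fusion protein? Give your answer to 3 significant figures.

122 minutes

A/A₀ = 9.25/296 ≈ 0.03125.
n = log₂(32) ≈ 5 half-lives elapsed in 610 minutes.
t½ = 610/5 ≈ 122 minutes.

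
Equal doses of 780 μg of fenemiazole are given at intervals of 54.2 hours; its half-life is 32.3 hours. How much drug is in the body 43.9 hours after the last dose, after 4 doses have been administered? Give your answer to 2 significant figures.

The 4 doses were given 206.5, 152.3, 98.1, 43.9 hours ago.
Total = 780·(1/2)^(206.5/32.3) + 780·(1/2)^(152.3/32.3) + 780·(1/2)^(98.1/32.3) + 780·(1/2)^(43.9/32.3)
      = 9.2801 + 29.695 + 95.021 + 304.06 ≈ 438.05 μg.

440 μg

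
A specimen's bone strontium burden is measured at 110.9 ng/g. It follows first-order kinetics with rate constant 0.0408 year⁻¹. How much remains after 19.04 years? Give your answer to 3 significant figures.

51.0 ng/g

t½ = ln 2 / k = 0.69315 / 0.0408 ≈ 16.989 years.
Number of half-lives: n = 19.04/16.989 ≈ 1.1207.
Remaining = 110.9 × (1/2)^1.1207 = 110.9 × 0.45986 ≈ 50.999 ng/g.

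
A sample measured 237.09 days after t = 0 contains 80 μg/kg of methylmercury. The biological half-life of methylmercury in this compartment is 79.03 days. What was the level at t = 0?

Number of half-lives elapsed: n = 237.09/79.03 ≈ 3.
A₀ = A × 2^n = 80 × 2^3 = 80 × 8 ≈ 640 μg/kg.

640 μg/kg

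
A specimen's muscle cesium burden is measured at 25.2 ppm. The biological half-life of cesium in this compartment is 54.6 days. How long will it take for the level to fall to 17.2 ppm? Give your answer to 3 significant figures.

Fraction remaining = 17.2/25.2 ≈ 0.68254.
n = log₂(25.2/17.2) = ln(1.4651)/ln 2 ≈ 0.55102 half-lives.
t = n × t½ = 0.55102 × 54.6 ≈ 30.085 days.

30.1 days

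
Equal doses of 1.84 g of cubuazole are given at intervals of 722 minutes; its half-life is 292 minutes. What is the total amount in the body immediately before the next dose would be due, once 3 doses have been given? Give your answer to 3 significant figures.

The 3 doses were given 2166, 1444, 722 minutes ago.
Total = 1.84·(1/2)^(2166/292) + 1.84·(1/2)^(1444/292) + 1.84·(1/2)^(722/292)
      = 0.010761 + 0.059726 + 0.33151 ≈ 0.40199 g.

0.402 g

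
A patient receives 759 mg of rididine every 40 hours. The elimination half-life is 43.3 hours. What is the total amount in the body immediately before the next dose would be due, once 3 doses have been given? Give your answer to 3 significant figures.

The 3 doses were given 120, 80, 40 hours ago.
Total = 759·(1/2)^(120/43.3) + 759·(1/2)^(80/43.3) + 759·(1/2)^(40/43.3)
      = 111.17 + 210.89 + 400.09 ≈ 722.15 mg.

722 mg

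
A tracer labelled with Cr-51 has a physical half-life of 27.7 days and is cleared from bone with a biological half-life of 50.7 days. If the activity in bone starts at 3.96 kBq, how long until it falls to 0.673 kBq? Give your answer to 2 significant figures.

46 days

1/t_eff = 1/t_phys + 1/t_biol = 1/27.7 + 1/50.7 = 0.055825 per day.
t_eff = 27.7 × 50.7 / (27.7 + 50.7) ≈ 17.913 days.
n = log₂(3.96/0.673) ≈ 2.5568; t = 2.5568 × 17.913 ≈ 45.801 days.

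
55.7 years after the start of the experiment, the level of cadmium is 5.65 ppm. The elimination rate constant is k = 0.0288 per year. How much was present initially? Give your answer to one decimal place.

28.1 ppm

t½ = ln 2 / k = 0.69315 / 0.0288 ≈ 24.068 years.
Number of half-lives elapsed: n = 55.7/24.068 ≈ 2.3143.
A₀ = A × 2^n = 5.65 × 2^2.3143 = 5.65 × 4.9737 ≈ 28.101 ppm.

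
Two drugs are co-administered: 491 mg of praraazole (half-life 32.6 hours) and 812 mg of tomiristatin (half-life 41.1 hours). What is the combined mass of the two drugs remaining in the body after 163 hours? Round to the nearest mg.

praraazole: 491 × (1/2)^(163/32.6) = 491 × (1/2)^5 ≈ 15.344 mg.
tomiristatin: 812 × (1/2)^(163/41.1) = 812 × (1/2)^3.9659 ≈ 51.963 mg.
Total = 15.344 + 51.963 ≈ 67.306 mg.

67 mg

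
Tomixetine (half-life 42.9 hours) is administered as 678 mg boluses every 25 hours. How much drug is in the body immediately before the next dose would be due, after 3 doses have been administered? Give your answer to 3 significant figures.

The 3 doses were given 75, 50, 25 hours ago.
Total = 678·(1/2)^(75/42.9) + 678·(1/2)^(50/42.9) + 678·(1/2)^(25/42.9)
      = 201.82 + 302.26 + 452.69 ≈ 956.77 mg.

957 mg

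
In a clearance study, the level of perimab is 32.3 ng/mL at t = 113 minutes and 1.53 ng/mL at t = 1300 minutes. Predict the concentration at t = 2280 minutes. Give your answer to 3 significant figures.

Over Δt = 1300 − 113 = 1187 minutes, the level fell by a factor of 32.3/1.53 ≈ 21.111.
n = log₂(21.111) ≈ 4.3999 half-lives, so t½ = 1187/4.3999 ≈ 269.78 minutes.
From t = 1300 to t = 2280: 1.53 × (1/2)^((2280−1300)/269.78) ≈ 0.12336 ng/mL.

0.123 ng/mL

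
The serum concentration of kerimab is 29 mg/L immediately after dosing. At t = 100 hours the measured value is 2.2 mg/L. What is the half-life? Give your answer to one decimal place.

26.9 hours

A/A₀ = 2.2/29 ≈ 0.075862.
n = log₂(13.182) ≈ 3.7205 half-lives elapsed in 100 hours.
t½ = 100/3.7205 ≈ 26.878 hours.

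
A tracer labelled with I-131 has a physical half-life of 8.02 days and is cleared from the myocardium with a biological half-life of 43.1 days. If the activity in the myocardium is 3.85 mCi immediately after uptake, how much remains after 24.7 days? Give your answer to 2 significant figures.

0.31 mCi

1/t_eff = 1/t_phys + 1/t_biol = 1/8.02 + 1/43.1 = 0.14789 per day.
t_eff = 8.02 × 43.1 / (8.02 + 43.1) ≈ 6.7618 days.
Remaining = 3.85 × (1/2)^(24.7/6.7618) = 3.85 × (1/2)^3.6529 ≈ 0.30608 mCi.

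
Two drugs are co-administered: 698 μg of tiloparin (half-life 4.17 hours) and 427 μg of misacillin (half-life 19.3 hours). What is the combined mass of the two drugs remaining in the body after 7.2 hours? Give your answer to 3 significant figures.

541 μg

tiloparin: 698 × (1/2)^(7.2/4.17) = 698 × (1/2)^1.7266 ≈ 210.91 μg.
misacillin: 427 × (1/2)^(7.2/19.3) = 427 × (1/2)^0.37306 ≈ 329.71 μg.
Total = 210.91 + 329.71 ≈ 540.61 μg.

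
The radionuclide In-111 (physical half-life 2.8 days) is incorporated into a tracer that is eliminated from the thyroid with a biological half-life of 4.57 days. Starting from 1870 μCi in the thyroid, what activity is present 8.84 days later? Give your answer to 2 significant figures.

55 μCi

1/t_eff = 1/t_phys + 1/t_biol = 1/2.8 + 1/4.57 = 0.57596 per day.
t_eff = 2.8 × 4.57 / (2.8 + 4.57) ≈ 1.7362 days.
Remaining = 1870 × (1/2)^(8.84/1.7362) = 1870 × (1/2)^5.0915 ≈ 54.846 μCi.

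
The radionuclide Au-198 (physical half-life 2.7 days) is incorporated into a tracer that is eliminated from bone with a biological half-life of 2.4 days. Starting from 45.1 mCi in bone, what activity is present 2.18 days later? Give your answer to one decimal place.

13.7 mCi

1/t_eff = 1/t_phys + 1/t_biol = 1/2.7 + 1/2.4 = 0.78704 per day.
t_eff = 2.7 × 2.4 / (2.7 + 2.4) ≈ 1.2706 days.
Remaining = 45.1 × (1/2)^(2.18/1.2706) = 45.1 × (1/2)^1.7157 ≈ 13.731 mCi.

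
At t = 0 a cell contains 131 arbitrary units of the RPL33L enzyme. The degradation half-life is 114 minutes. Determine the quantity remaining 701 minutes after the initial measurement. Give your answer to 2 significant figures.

1.8 arbitrary units

Number of half-lives: n = 701/114 ≈ 6.1491.
Remaining = 131 × (1/2)^6.1491 = 131 × 0.014091 ≈ 1.8459 arbitrary units.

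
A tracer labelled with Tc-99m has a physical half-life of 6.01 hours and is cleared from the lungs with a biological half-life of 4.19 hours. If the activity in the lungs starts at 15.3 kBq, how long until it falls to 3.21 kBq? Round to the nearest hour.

6 hours

1/t_eff = 1/t_phys + 1/t_biol = 1/6.01 + 1/4.19 = 0.40505 per hour.
t_eff = 6.01 × 4.19 / (6.01 + 4.19) ≈ 2.4688 hours.
n = log₂(15.3/3.21) ≈ 2.2529; t = 2.2529 × 2.4688 ≈ 5.562 hours.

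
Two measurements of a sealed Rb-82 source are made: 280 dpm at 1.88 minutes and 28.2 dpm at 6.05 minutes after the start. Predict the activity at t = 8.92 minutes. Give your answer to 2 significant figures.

Over Δt = 6.05 − 1.88 = 4.17 minutes, the level fell by a factor of 280/28.2 ≈ 9.9291.
n = log₂(9.9291) ≈ 3.3117 half-lives, so t½ = 4.17/3.3117 ≈ 1.2592 minutes.
From t = 6.05 to t = 8.92: 28.2 × (1/2)^((8.92−6.05)/1.2592) ≈ 5.8093 dpm.

5.8 dpm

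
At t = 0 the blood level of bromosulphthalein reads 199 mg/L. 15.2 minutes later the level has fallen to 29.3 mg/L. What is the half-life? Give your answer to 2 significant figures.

A/A₀ = 29.3/199 ≈ 0.14724.
n = log₂(6.7918) ≈ 2.7638 half-lives elapsed in 15.2 minutes.
t½ = 15.2/2.7638 ≈ 5.4997 minutes.

5.5 minutes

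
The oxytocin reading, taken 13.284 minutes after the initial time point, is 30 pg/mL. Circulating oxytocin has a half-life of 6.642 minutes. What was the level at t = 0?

120 pg/mL

Number of half-lives elapsed: n = 13.284/6.642 ≈ 2.
A₀ = A × 2^n = 30 × 2^2 = 30 × 4 ≈ 120 pg/mL.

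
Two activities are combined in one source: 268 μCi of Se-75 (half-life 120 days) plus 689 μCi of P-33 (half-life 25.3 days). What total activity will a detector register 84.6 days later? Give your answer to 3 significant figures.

232 μCi

Se-75: 268 × (1/2)^(84.6/120) = 268 × (1/2)^0.705 ≈ 164.4 μCi.
P-33: 689 × (1/2)^(84.6/25.3) = 689 × (1/2)^3.3439 ≈ 67.86 μCi.
Total = 164.4 + 67.86 ≈ 232.26 μCi.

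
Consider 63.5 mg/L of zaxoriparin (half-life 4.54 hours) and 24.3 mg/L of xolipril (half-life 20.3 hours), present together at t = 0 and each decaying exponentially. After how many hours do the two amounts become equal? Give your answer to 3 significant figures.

8.10 hours

Set 63.5·(1/2)^(t/4.54) = 24.3·(1/2)^(t/20.3).
Taking log₂: log₂(63.5/24.3) = t·(1/4.54 − 1/20.3).
log₂(2.6132) = 1.3858; 1/4.54 − 1/20.3 = 0.171.
t = 1.3858 / 0.171 ≈ 8.1039 hours.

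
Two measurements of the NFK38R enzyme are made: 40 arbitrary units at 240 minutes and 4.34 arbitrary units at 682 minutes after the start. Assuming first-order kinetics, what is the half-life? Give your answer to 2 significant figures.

Over Δt = 682 − 240 = 442 minutes, the level fell by a factor of 40/4.34 ≈ 9.2166.
n = log₂(9.2166) ≈ 3.2042 half-lives, so t½ = 442/3.2042 ≈ 137.94 minutes.

140 minutes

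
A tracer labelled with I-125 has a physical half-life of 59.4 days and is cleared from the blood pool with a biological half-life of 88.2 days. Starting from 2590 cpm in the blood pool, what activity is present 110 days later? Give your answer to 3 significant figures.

302 cpm

1/t_eff = 1/t_phys + 1/t_biol = 1/59.4 + 1/88.2 = 0.028173 per day.
t_eff = 59.4 × 88.2 / (59.4 + 88.2) ≈ 35.495 days.
Remaining = 2590 × (1/2)^(110/35.495) = 2590 × (1/2)^3.099 ≈ 302.28 cpm.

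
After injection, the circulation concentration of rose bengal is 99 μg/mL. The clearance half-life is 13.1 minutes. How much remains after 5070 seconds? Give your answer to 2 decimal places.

1.13 μg/mL

Convert the elapsed time: 5070 seconds = 84.5 minutes.
Number of half-lives: n = 84.5/13.1 ≈ 6.4504.
Remaining = 99 × (1/2)^6.4504 = 99 × 0.011435 ≈ 1.1321 μg/mL.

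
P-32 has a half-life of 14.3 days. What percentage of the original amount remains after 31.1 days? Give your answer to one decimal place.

22.1%

n = 31.1/14.3 ≈ 2.1748 half-lives.
Fraction remaining = (1/2)^2.1748 ≈ 0.22147, i.e. 22.147%.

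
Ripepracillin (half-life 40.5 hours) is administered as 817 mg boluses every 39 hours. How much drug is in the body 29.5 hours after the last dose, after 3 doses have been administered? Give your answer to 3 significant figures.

876 mg

The 3 doses were given 107.5, 68.5, 29.5 hours ago.
Total = 817·(1/2)^(107.5/40.5) + 817·(1/2)^(68.5/40.5) + 817·(1/2)^(29.5/40.5)
      = 129.78 + 252.97 + 493.12 ≈ 875.87 mg.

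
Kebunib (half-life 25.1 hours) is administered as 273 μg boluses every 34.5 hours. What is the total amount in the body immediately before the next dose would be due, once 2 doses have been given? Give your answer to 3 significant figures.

The 2 doses were given 69, 34.5 hours ago.
Total = 273·(1/2)^(69/25.1) + 273·(1/2)^(34.5/25.1)
      = 40.61 + 105.29 ≈ 145.9 μg.

146 μg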